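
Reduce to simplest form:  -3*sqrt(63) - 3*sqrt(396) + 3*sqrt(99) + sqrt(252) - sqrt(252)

-9*sqrt(11) - 9*sqrt(7)

3*sqrt(63) = 9*sqrt(7); 3*sqrt(396) = 18*sqrt(11); 3*sqrt(99) = 9*sqrt(11); sqrt(252) = 6*sqrt(7); sqrt(252) = 6*sqrt(7)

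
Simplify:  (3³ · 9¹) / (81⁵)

3^(-15)

3³ = 3^3; 9¹ = 3^2; 81⁵ = 3^20
Combine exponents: 3^(-15)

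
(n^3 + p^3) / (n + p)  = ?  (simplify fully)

Apply the sum-of-cubes factorisation and cancel (n + p).

n^2 - n*p + p^2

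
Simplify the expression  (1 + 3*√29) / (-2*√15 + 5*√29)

(2*√15 + 5*√29 + 6*√435 + 435)/665

Multiply numerator and denominator by 2*√15 + 5*√29.
Denominator becomes 665; numerator becomes 2*√15 + 5*√29 + 6*√435 + 435.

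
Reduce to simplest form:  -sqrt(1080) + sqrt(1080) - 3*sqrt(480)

sqrt(1080) = 6*sqrt(30); sqrt(1080) = 6*sqrt(30); 3*sqrt(480) = 12*sqrt(30)
Combine: (-6 + 6 - 12)·sqrt(30) = -12*sqrt(30)

-12*sqrt(30)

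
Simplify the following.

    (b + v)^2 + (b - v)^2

2*b^2 + 2*v^2

Binomially expand both and collect terms in b, v.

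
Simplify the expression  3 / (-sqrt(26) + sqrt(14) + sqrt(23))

Group as (sqrt(14) + sqrt(23)) - sqrt(26); multiply by (sqrt(14) + sqrt(23)) + sqrt(26), then rationalise the remaining surd.

(-11*sqrt(26) + 17*sqrt(23) + 35*sqrt(14) + 4*sqrt(2093))/389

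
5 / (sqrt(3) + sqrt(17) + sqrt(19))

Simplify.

(-10*sqrt(969) + 5*sqrt(19) + 25*sqrt(17) + 165*sqrt(3))/203

Group as (sqrt(3) + sqrt(19)) + sqrt(17); multiply by (sqrt(3) + sqrt(19)) - sqrt(17), then rationalise the remaining surd.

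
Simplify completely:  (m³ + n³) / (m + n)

m² - m*n + n²

n^3 + m^3 = (m + n)(m² - m*n + n²).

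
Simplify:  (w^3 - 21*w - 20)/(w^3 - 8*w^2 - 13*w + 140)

Factor: w^3 - 21*w - 20 = (w + 4)*(w + 1)*(w - 5);  w^3 - 8*w^2 - 13*w + 140 = (w - 5)*(w - 7)*(w + 4)
Cancel the common factors (w - 5), (w + 4).

(w + 1)/(w - 7)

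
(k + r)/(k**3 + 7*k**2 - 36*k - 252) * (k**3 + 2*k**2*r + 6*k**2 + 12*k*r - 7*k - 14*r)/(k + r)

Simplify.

Factor: k**3 + 7*k**2 - 36*k - 252 = (k + 7)*(k - 6)*(k + 6);  k**3 + 2*k**2*r + 6*k**2 + 12*k*r - 7*k - 14*r = (k - 1)*(k + 7)*(k + 2*r)
Cancel the common factors (k + r), (k + 7).

(k**2 + 2*k*r - k - 2*r)/(k**2 - 36)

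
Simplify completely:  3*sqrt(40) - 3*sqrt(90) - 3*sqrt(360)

3*sqrt(40) = 6*sqrt(10); 3*sqrt(90) = 9*sqrt(10); 3*sqrt(360) = 18*sqrt(10)
Combine: (6 - 9 - 18)·sqrt(10) = -21*sqrt(10)

-21*sqrt(10)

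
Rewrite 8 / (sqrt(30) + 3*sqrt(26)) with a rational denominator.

Multiply numerator and denominator by -3*sqrt(26) + sqrt(30).
Denominator becomes -204; numerator becomes -24*sqrt(26) + 8*sqrt(30).

(-2*sqrt(30) + 6*sqrt(26))/51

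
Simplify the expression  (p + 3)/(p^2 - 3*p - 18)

1/(p - 6)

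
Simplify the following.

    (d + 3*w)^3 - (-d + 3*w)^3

Write as f((3*w),d) - f((3*w),-d) and expand.

2*d*(d^2 + 27*w^2)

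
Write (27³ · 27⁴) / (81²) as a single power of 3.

3^13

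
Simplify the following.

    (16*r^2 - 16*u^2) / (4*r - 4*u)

16*r^2 - 16*u^2 factors as 16*(r - u)*(r + u).

4*r + 4*u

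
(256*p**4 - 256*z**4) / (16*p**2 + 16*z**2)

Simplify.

Difference of fourth powers: factor out (16*p**2 + 16*z**2).

16*p**2 - 16*z**2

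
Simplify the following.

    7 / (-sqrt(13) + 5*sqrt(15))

Multiply numerator and denominator by sqrt(13) + 5*sqrt(15).
Denominator becomes 362; numerator becomes 7*sqrt(13) + 35*sqrt(15).

(7*sqrt(13) + 35*sqrt(15))/362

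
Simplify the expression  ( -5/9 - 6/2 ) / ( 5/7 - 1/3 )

-28/3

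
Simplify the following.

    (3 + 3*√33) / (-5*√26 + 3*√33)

(-15*√858 - 297 - 15*√26 - 9*√33)/353

Multiply numerator and denominator by 3*√33 + 5*√26.
Denominator becomes -353; numerator becomes 9*√33 + 15*√26 + 297 + 15*√858.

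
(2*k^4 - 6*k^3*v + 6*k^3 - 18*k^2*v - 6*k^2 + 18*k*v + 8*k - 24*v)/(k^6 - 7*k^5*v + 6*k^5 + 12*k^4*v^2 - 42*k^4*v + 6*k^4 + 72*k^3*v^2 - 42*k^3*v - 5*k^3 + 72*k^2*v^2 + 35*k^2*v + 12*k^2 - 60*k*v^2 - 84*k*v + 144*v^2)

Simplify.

-2/(-k^2 + 4*k*v - 3*k + 12*v)

Factor: 2*k^4 - 6*k^3*v + 6*k^3 - 18*k^2*v - 6*k^2 + 18*k*v + 8*k - 24*v = 2*(k - 3*v)*(k^2 - k + 1)*(k + 4);  k^6 - 7*k^5*v + 6*k^5 + 12*k^4*v^2 - 42*k^4*v + 6*k^4 + 72*k^3*v^2 - 42*k^3*v - 5*k^3 + 72*k^2*v^2 + 35*k^2*v + 12*k^2 - 60*k*v^2 - 84*k*v + 144*v^2 = (k + 3)*(k^2 - k + 1)*(k - 3*v)*(k - 4*v)*(k + 4)
Cancel the common factors (k^2 - k + 1), (k - 3*v), (k + 4).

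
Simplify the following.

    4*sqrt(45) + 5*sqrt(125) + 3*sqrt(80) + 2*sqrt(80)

4*sqrt(45) = 12*sqrt(5); 5*sqrt(125) = 25*sqrt(5); 3*sqrt(80) = 12*sqrt(5); 2*sqrt(80) = 8*sqrt(5)
Combine: (12 + 25 + 12 + 8)·sqrt(5) = 57*sqrt(5)

57*sqrt(5)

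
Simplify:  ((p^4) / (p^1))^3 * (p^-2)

Inside the bracket: p^3
Raise to the power 3: p^9
Multiply by (p^-2): add exponents.

p^7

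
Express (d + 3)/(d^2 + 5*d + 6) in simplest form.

1/(d + 2)

Factor: d^2 + 5*d + 6 = (d + 3)*(d + 2)
Cancel the common factor (d + 3).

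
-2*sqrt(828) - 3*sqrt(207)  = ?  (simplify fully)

-21*sqrt(23)

2*sqrt(828) = 12*sqrt(23); 3*sqrt(207) = 9*sqrt(23)
Combine: (-12 - 9)·sqrt(23) = -21*sqrt(23)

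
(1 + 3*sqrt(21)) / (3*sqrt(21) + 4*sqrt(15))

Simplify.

Multiply numerator and denominator by -4*sqrt(15) + 3*sqrt(21).
Denominator becomes -51; numerator becomes -36*sqrt(35) - 4*sqrt(15) + 3*sqrt(21) + 189.

(-189 - 3*sqrt(21) + 4*sqrt(15) + 36*sqrt(35))/51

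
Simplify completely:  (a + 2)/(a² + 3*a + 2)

Factor: a² + 3*a + 2 = (a + 1)·(a + 2)
Cancel the common factor (a + 2).

1/(a + 1)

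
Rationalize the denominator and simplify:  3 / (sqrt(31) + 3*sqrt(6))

(-3*sqrt(31) + 9*sqrt(6))/23

Multiply numerator and denominator by -3*sqrt(6) + sqrt(31).
Denominator becomes -23; numerator becomes -9*sqrt(6) + 3*sqrt(31).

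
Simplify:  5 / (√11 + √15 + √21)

Group as (√11 + √21) + √15; multiply by (√11 + √21) - √15, then rationalise the remaining surd.

(-6*√385 + 5*√21 + 17*√15 + 25*√11)/127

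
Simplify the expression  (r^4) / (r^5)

1/r

Quotient: (r^-1)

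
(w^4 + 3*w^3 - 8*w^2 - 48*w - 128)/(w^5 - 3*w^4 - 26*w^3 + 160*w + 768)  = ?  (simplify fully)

Factor: w^4 + 3*w^3 - 8*w^2 - 48*w - 128 = (w - 4)*(w + 4)*(w^2 + 3*w + 8);  w^5 - 3*w^4 - 26*w^3 + 160*w + 768 = (w - 4)*(w - 6)*(w + 4)*(w^2 + 3*w + 8)
Cancel the common factors (w^2 + 3*w + 8), (w - 4), (w + 4).

1/(w - 6)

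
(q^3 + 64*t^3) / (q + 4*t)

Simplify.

q^2 - 4*q*t + 16*t^2

(4*t)^3 + q^3 = (q + 4*t)(q^2 - 4*q*t + 16*t^2).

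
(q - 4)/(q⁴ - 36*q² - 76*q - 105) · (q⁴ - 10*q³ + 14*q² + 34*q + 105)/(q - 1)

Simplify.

Factor: q⁴ - 36*q² - 76*q - 105 = (q + 5)·(q - 7)·(q² + 2*q + 3);  q⁴ - 10*q³ + 14*q² + 34*q + 105 = (q² + 2*q + 3)·(q - 7)·(q - 5)
Cancel the common factors (q² + 2*q + 3), (q - 7).

(q² - 9*q + 20)/(q² + 4*q - 5)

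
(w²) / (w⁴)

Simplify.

Quotient: (w^-2)

w^(-2)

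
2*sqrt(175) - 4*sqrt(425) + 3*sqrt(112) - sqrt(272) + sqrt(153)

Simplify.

2*sqrt(175) = 10*sqrt(7); 4*sqrt(425) = 20*sqrt(17); 3*sqrt(112) = 12*sqrt(7); sqrt(272) = 4*sqrt(17); sqrt(153) = 3*sqrt(17)

-21*sqrt(17) + 22*sqrt(7)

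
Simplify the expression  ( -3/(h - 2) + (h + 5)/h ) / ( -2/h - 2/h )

Numerator: -3/(h - 2) + (h + 5)/h = (h² - 10)/(h² - 2*h)
Denominator: -2/h - 2/h = -4/h
Divide: ((h² - 10)/(h² - 2*h)) · (-h/4) = (-h² + 10)/(4*h - 8)

(-h² + 10)/(4*h - 8)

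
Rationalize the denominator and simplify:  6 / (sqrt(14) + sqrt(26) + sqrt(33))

Group as (sqrt(26) + sqrt(33)) + sqrt(14); multiply by (sqrt(26) + sqrt(33)) - sqrt(14), then rationalise the remaining surd.

(-8*sqrt(3003) + 14*sqrt(33) + 42*sqrt(26) + 90*sqrt(14))/469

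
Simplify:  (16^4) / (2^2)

2^14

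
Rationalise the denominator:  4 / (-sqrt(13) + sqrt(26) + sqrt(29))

Group as (sqrt(26) + sqrt(29)) - sqrt(13); multiply by (sqrt(26) + sqrt(29)) + sqrt(13), then rationalise the remaining surd.

(-42*sqrt(13) + 10*sqrt(29) + 16*sqrt(26) + 26*sqrt(58))/313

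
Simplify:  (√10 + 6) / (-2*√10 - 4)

Multiply numerator and denominator by -4 + 2*√10.
Denominator becomes -24; numerator becomes -4 + 8*√10.

(-2*√10 + 1)/6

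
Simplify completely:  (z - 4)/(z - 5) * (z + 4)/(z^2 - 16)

1/(z - 5)

Factor: z^2 - 16 = (z + 4)*(z - 4)
Cancel the common factors (z - 4), (z + 4).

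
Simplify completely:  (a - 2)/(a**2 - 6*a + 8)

Factor: a**2 - 6*a + 8 = (a - 4)*(a - 2)
Cancel the common factor (a - 2).

1/(a - 4)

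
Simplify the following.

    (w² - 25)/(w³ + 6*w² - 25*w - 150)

1/(w + 6)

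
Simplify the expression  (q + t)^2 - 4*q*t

(q - t)^2

Expanding gives q^2 - 2*q*t + t^2, a perfect square.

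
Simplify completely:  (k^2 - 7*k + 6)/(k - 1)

k - 6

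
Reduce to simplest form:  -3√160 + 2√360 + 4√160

16*√10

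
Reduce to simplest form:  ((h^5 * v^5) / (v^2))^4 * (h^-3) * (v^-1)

Inside the bracket: h^5 * v^3
Raise to the power 4: h^20 * v^12
Multiply by (h^-3) * (v^-1): add exponents.

h^17*v^11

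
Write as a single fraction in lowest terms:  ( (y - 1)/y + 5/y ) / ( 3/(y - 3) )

(y^2 + y - 12)/(3*y)

Numerator: (y - 1)/y + 5/y = (y + 4)/y
Denominator: 3/(y - 3) = 3/(y - 3)
Divide: ((y + 4)/y) · (y/3 - 1) = (y^2 + y - 12)/(3*y)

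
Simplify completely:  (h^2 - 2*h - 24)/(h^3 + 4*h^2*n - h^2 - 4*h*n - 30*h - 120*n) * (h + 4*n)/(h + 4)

1/(h + 5)

Factor: h^2 - 2*h - 24 = (h + 4)*(h - 6);  h^3 + 4*h^2*n - h^2 - 4*h*n - 30*h - 120*n = (h + 5)*(h - 6)*(h + 4*n)
Cancel the common factors (h + 4), (h - 6), (h + 4*n).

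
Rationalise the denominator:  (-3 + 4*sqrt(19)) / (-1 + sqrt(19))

(sqrt(19) + 73)/18

Multiply numerator and denominator by -sqrt(19) - 1.
Denominator becomes -18; numerator becomes -73 - sqrt(19).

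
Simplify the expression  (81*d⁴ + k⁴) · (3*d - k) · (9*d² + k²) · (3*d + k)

6561*d⁸ - k⁸

Pair the conjugate factors: ((3*d)+k)((3*d)-k) = 9*d² - k², then repeat with the next factor.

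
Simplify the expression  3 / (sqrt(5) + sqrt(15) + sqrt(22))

Group as (sqrt(15) + sqrt(22)) + sqrt(5); multiply by (sqrt(15) + sqrt(22)) - sqrt(5), then rationalise the remaining surd.

(-15*sqrt(66) - 3*sqrt(22) + 18*sqrt(15) + 48*sqrt(5))/148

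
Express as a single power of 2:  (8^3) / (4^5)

8^3 = 2^9; 4^5 = 2^10
Combine exponents: 2^(-1)

2^(-1)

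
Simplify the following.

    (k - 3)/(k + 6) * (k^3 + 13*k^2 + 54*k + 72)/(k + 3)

k^2 + k - 12

Factor: k^3 + 13*k^2 + 54*k + 72 = (k + 6)*(k + 4)*(k + 3)
Cancel the common factors (k + 3), (k + 6).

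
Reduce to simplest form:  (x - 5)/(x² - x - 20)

1/(x + 4)

Factor: x² - x - 20 = (x + 4)·(x - 5)
Cancel the common factor (x - 5).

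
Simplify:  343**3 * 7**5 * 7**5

7**19

343**3 = 7**9; 7**5 = 7**5; 7**5 = 7**5
Combine exponents: 7**19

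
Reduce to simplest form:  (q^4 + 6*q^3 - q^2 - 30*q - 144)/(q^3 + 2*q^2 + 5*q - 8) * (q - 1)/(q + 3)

Factor: q^4 + 6*q^3 - q^2 - 30*q - 144 = (q^2 + 3*q + 8)*(q + 6)*(q - 3);  q^3 + 2*q^2 + 5*q - 8 = (q^2 + 3*q + 8)*(q - 1)
Cancel the common factors (q^2 + 3*q + 8), (q - 1).

(q^2 + 3*q - 18)/(q + 3)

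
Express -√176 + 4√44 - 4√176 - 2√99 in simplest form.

√176 = 4*√11; 4√44 = 8*√11; 4√176 = 16*√11; 2√99 = 6*√11
Combine: (-4 + 8 - 16 - 6)·√11 = -18*√11

-18*√11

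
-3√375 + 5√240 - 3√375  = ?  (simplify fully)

3√375 = 15*√15; 5√240 = 20*√15; 3√375 = 15*√15
Combine: (-15 + 20 - 15)·√15 = -10*√15

-10*√15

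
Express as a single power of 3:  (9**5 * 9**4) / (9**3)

3**12

9**5 = 3**10; 9**4 = 3**8; 9**3 = 3**6
Combine exponents: 3**12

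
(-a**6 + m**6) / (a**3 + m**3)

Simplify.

-a**3 + m**3

Difference of sixth powers: factor out (a**3 + m**3).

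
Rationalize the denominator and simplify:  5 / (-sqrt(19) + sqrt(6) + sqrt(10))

(15*sqrt(19) + 75*sqrt(10) + 115*sqrt(6) + 20*sqrt(285))/231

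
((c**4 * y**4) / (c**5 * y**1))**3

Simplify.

y**9/c**3

Inside the bracket: (c**-1) * y**3
Raise to the power 3: (c**-3) * y**9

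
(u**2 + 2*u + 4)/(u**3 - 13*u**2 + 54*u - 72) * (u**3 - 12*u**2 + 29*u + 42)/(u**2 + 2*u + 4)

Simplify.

Factor: u**3 - 13*u**2 + 54*u - 72 = (u - 6)*(u - 3)*(u - 4);  u**3 - 12*u**2 + 29*u + 42 = (u + 1)*(u - 6)*(u - 7)
Cancel the common factors (u**2 + 2*u + 4), (u - 6).

(u**2 - 6*u - 7)/(u**2 - 7*u + 12)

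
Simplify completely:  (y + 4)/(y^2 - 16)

1/(y - 4)

Factor: y^2 - 16 = (y - 4)*(y + 4)
Cancel the common factor (y + 4).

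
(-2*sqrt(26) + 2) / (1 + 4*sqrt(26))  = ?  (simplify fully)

Multiply numerator and denominator by -4*sqrt(26) + 1.
Denominator becomes -415; numerator becomes -10*sqrt(26) + 210.

(-42 + 2*sqrt(26))/83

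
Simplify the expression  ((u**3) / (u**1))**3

u**6

Inside the bracket: u**2
Raise to the power 3: u**6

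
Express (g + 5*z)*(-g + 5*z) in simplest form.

Difference of squares with P = 5*z, Q = g.

-g^2 + 25*z^2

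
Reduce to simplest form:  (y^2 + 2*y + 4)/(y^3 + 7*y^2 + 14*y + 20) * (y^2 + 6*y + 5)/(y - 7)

(y + 1)/(y - 7)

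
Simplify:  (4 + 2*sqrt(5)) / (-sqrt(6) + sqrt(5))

-2*sqrt(30) - 10 - 4*sqrt(6) - 4*sqrt(5)

Multiply numerator and denominator by sqrt(5) + sqrt(6).
Denominator becomes -1; numerator becomes 4*sqrt(5) + 4*sqrt(6) + 10 + 2*sqrt(30).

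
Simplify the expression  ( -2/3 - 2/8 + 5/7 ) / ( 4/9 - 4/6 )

Numerator: -2/3 - 2/8 + 5/7 = -17/84
Denominator: 4/9 - 4/6 = -2/9
Divide: (-17/84) · (-9/2) = 51/56

51/56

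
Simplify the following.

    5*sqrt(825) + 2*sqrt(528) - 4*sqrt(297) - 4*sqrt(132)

5*sqrt(825) = 25*sqrt(33); 2*sqrt(528) = 8*sqrt(33); 4*sqrt(297) = 12*sqrt(33); 4*sqrt(132) = 8*sqrt(33)
Combine: (25 + 8 - 12 - 8)·sqrt(33) = 13*sqrt(33)

13*sqrt(33)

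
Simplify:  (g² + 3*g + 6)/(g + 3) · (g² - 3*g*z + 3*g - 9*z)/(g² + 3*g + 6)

g - 3*z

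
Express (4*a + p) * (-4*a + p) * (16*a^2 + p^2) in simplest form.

Telescope via difference of squares: (p+(4*a))(p-(4*a)) = -16*a^2 + p^2, then repeat with the next factor.

-256*a^4 + p^4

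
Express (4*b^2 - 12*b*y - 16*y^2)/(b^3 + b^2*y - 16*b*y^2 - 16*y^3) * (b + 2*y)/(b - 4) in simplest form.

Factor: 4*b^2 - 12*b*y - 16*y^2 = 4*(b + y)*(b - 4*y);  b^3 + b^2*y - 16*b*y^2 - 16*y^3 = (b + y)*(b + 4*y)*(b - 4*y)
Cancel the common factors (b - 4*y), (b + y).

(4*b + 8*y)/(b^2 + 4*b*y - 4*b - 16*y)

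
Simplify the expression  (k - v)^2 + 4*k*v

(k + v)^2

After expansion: k^2 + 2*k*v + v^2 — a perfect-square trinomial.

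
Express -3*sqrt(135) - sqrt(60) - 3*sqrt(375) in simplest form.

3*sqrt(135) = 9*sqrt(15); sqrt(60) = 2*sqrt(15); 3*sqrt(375) = 15*sqrt(15)
Combine: (-9 - 2 - 15)·sqrt(15) = -26*sqrt(15)

-26*sqrt(15)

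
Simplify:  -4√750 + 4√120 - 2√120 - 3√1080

-34*√30

4√750 = 20*√30; 4√120 = 8*√30; 2√120 = 4*√30; 3√1080 = 18*√30
Combine: (-20 + 8 - 4 - 18)·√30 = -34*√30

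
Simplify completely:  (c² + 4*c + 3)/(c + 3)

Factor: c² + 4*c + 3 = (c + 3)·(c + 1)
Cancel the common factor (c + 3).

c + 1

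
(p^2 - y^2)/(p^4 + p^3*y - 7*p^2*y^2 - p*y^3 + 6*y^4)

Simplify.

-1/(-p^2 - p*y + 6*y^2)

Factor: p^2 - y^2 = (p - y)*(p + y);  p^4 + p^3*y - 7*p^2*y^2 - p*y^3 + 6*y^4 = (p - y)*(p - 2*y)*(p + y)*(p + 3*y)
Cancel the common factors (p + y), (p - y).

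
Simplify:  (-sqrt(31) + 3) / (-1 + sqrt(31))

Multiply numerator and denominator by -sqrt(31) - 1.
Denominator becomes -30; numerator becomes -2*sqrt(31) + 28.

(-14 + sqrt(31))/15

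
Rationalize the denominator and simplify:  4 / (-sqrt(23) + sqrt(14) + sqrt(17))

(-4*sqrt(23) + 10*sqrt(17) + 13*sqrt(14) + sqrt(5474))/111

Group as (sqrt(14) + sqrt(17)) - sqrt(23); multiply by (sqrt(14) + sqrt(17)) + sqrt(23), then rationalise the remaining surd.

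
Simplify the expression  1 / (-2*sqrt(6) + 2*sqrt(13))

(sqrt(6) + sqrt(13))/14

Multiply numerator and denominator by 2*sqrt(6) + 2*sqrt(13).
Denominator becomes 28; numerator becomes 2*sqrt(6) + 2*sqrt(13).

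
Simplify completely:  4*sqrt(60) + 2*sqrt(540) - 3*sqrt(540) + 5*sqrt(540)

32*sqrt(15)

4*sqrt(60) = 8*sqrt(15); 2*sqrt(540) = 12*sqrt(15); 3*sqrt(540) = 18*sqrt(15); 5*sqrt(540) = 30*sqrt(15)
Combine: (8 + 12 - 18 + 30)·sqrt(15) = 32*sqrt(15)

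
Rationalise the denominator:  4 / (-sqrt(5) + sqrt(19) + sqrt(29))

Group as (sqrt(19) + sqrt(29)) - sqrt(5); multiply by (sqrt(19) + sqrt(29)) + sqrt(5), then rationalise the remaining surd.

(-172*sqrt(5) - 20*sqrt(29) + 60*sqrt(19) + 8*sqrt(2755))/355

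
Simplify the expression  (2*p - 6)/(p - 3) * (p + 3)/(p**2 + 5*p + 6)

Factor: 2*p - 6 = 2*(p - 3);  p**2 + 5*p + 6 = (p + 3)*(p + 2)
Cancel the common factors (p + 3), (p - 3).

2/(p + 2)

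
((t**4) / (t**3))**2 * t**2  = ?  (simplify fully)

t**4

Inside the bracket: t**1
Raise to the power 2: t**2
Multiply by t**2: add exponents.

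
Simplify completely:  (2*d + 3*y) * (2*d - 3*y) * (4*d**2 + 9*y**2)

((2*d)+(3*y))((2*d)-(3*y)) = 4*d**2 - 9*y**2; continue pairing.

16*d**4 - 81*y**4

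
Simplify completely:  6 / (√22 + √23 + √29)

(-3*√14674 + 24*√29 + 42*√23 + 45*√22)/442

Group as (√23 + √29) + √22; multiply by (√23 + √29) - √22, then rationalise the remaining surd.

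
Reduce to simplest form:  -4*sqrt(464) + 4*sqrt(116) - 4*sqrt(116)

-16*sqrt(29)

4*sqrt(464) = 16*sqrt(29); 4*sqrt(116) = 8*sqrt(29); 4*sqrt(116) = 8*sqrt(29)
Combine: (-16 + 8 - 8)·sqrt(29) = -16*sqrt(29)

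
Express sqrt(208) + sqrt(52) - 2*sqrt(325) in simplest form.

sqrt(208) = 4*sqrt(13); sqrt(52) = 2*sqrt(13); 2*sqrt(325) = 10*sqrt(13)
Combine: (4 + 2 - 10)·sqrt(13) = -4*sqrt(13)

-4*sqrt(13)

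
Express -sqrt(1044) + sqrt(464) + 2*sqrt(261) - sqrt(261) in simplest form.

sqrt(29)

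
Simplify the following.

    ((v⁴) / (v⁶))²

v^(-4)

Inside the bracket: (v^-2)
Raise to the power 2: (v^-4)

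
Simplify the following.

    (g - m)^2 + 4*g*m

Expand the square and combine the 4*g*m term.

(g + m)^2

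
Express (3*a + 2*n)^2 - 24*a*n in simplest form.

(3*a - 2*n)^2

Expanding gives 9*a^2 - 12*a*n + 4*n^2, a perfect square.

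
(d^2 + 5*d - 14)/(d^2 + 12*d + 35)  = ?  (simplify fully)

(d - 2)/(d + 5)

Factor: d^2 + 5*d - 14 = (d + 7)*(d - 2);  d^2 + 12*d + 35 = (d + 5)*(d + 7)
Cancel the common factor (d + 7).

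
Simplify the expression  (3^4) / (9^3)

3^(-2)

3^4 = 3^4; 9^3 = 3^6
Combine exponents: 3^(-2)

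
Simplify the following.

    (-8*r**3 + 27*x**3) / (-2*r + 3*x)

(3*x)**3 - (2*r)**3 = (-2*r + 3*x)(4*r**2 + 6*r*x + 9*x**2).

4*r**2 + 6*r*x + 9*x**2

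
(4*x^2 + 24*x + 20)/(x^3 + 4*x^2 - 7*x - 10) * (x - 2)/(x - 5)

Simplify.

Factor: 4*x^2 + 24*x + 20 = 4*(x + 5)*(x + 1);  x^3 + 4*x^2 - 7*x - 10 = (x + 5)*(x - 2)*(x + 1)
Cancel the common factors (x - 2), (x + 5), (x + 1).

4/(x - 5)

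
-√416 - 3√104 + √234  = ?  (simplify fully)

-7*√26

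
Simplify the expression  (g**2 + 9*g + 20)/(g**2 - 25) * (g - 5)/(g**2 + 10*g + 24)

Factor: g**2 + 9*g + 20 = (g + 4)*(g + 5);  g**2 - 25 = (g + 5)*(g - 5);  g**2 + 10*g + 24 = (g + 4)*(g + 6)
Cancel the common factors (g + 4), (g + 5), (g - 5).

1/(g + 6)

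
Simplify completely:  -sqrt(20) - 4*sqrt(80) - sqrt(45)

-21*sqrt(5)

sqrt(20) = 2*sqrt(5); 4*sqrt(80) = 16*sqrt(5); sqrt(45) = 3*sqrt(5)
Combine: (-2 - 16 - 3)·sqrt(5) = -21*sqrt(5)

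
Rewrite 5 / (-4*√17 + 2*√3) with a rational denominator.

Multiply numerator and denominator by 2*√3 + 4*√17.
Denominator becomes -260; numerator becomes 10*√3 + 20*√17.

(-2*√17 - √3)/26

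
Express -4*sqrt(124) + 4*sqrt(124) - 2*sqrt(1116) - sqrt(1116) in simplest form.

4*sqrt(124) = 8*sqrt(31); 4*sqrt(124) = 8*sqrt(31); 2*sqrt(1116) = 12*sqrt(31); sqrt(1116) = 6*sqrt(31)
Combine: (-8 + 8 - 12 - 6)·sqrt(31) = -18*sqrt(31)

-18*sqrt(31)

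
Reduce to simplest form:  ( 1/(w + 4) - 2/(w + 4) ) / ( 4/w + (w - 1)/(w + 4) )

-w/(w^2 + 3*w + 16)

Numerator: 1/(w + 4) - 2/(w + 4) = -1/(w + 4)
Denominator: 4/w + (w - 1)/(w + 4) = (w^2 + 3*w + 16)/(w^2 + 4*w)
Divide: (-1/(w + 4)) · ((w^2 + 4*w)/(w^2 + 3*w + 16)) = -w/(w^2 + 3*w + 16)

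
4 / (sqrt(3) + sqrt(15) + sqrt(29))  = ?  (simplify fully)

(-24*sqrt(145) - 44*sqrt(29) + 68*sqrt(15) + 164*sqrt(3))/59

Group as (sqrt(3) + sqrt(29)) + sqrt(15); multiply by (sqrt(3) + sqrt(29)) - sqrt(15), then rationalise the remaining surd.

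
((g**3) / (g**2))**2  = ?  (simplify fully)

g**2

Inside the bracket: g**1
Raise to the power 2: g**2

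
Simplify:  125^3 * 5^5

125^3 = 5^9; 5^5 = 5^5
Combine exponents: 5^14

5^14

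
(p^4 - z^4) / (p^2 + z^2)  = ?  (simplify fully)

p^2 - z^2

Factor p^4 - z^4 and cancel (p^2 + z^2).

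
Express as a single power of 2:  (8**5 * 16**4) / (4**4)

2**23

8**5 = 2**15; 16**4 = 2**16; 4**4 = 2**8
Combine exponents: 2**23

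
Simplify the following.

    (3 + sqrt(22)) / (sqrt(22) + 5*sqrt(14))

Multiply numerator and denominator by -5*sqrt(14) + sqrt(22).
Denominator becomes -328; numerator becomes -10*sqrt(77) - 15*sqrt(14) + 3*sqrt(22) + 22.

(-22 - 3*sqrt(22) + 15*sqrt(14) + 10*sqrt(77))/328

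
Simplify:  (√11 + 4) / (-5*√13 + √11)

(-20*√13 - 5*√143 - 4*√11 - 11)/314

Multiply numerator and denominator by √11 + 5*√13.
Denominator becomes -314; numerator becomes 11 + 4*√11 + 5*√143 + 20*√13.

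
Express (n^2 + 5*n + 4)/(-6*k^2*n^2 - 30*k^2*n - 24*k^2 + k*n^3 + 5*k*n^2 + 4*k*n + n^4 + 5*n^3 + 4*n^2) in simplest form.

Factor: n^2 + 5*n + 4 = (n + 1)*(n + 4);  -6*k^2*n^2 - 30*k^2*n - 24*k^2 + k*n^3 + 5*k*n^2 + 4*k*n + n^4 + 5*n^3 + 4*n^2 = (3*k + n)*(n + 4)*(n + 1)*(-2*k + n)
Cancel the common factors (n + 1), (n + 4).

-1/(6*k^2 - k*n - n^2)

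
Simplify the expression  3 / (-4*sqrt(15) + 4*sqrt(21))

(sqrt(15) + sqrt(21))/8

Multiply numerator and denominator by 4*sqrt(15) + 4*sqrt(21).
Denominator becomes 96; numerator becomes 12*sqrt(15) + 12*sqrt(21).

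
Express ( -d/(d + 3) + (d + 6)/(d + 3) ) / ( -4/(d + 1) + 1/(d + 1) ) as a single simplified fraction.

Numerator: -d/(d + 3) + (d + 6)/(d + 3) = 6/(d + 3)
Denominator: -4/(d + 1) + 1/(d + 1) = -3/(d + 1)
Divide: (6/(d + 3)) · (-d/3 - 1/3) = (-2*d - 2)/(d + 3)

(-2*d - 2)/(d + 3)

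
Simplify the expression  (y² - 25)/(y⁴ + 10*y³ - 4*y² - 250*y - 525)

1/(y² + 10*y + 21)

Factor: y² - 25 = (y + 5)·(y - 5);  y⁴ + 10*y³ - 4*y² - 250*y - 525 = (y + 5)·(y - 5)·(y + 3)·(y + 7)
Cancel the common factors (y - 5), (y + 5).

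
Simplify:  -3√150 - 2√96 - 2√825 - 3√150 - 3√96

-50*√6 - 10*√33

3√150 = 15*√6; 2√96 = 8*√6; 2√825 = 10*√33; 3√150 = 15*√6; 3√96 = 12*√6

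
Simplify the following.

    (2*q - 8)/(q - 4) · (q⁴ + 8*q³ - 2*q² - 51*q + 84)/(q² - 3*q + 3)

2*q² + 22*q + 56

Factor: 2*q - 8 = 2·(q - 4);  q⁴ + 8*q³ - 2*q² - 51*q + 84 = (q + 4)·(q + 7)·(q² - 3*q + 3)
Cancel the common factors (q² - 3*q + 3), (q - 4).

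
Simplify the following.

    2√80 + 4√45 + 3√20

2√80 = 8*√5; 4√45 = 12*√5; 3√20 = 6*√5
Combine: (8 + 12 + 6)·√5 = 26*√5

26*√5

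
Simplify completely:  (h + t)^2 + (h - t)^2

2*h^2 + 2*t^2

Write as f(h,t) + f(h,-t) and expand.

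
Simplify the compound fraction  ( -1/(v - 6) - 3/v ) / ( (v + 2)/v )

Numerator: -1/(v - 6) - 3/v = (-4*v + 18)/(v² - 6*v)
Denominator: (v + 2)/v = (v + 2)/v
Divide: ((-4*v + 18)/(v² - 6*v)) · (v/(v + 2)) = (-4*v + 18)/(v² - 4*v - 12)

(-4*v + 18)/(v² - 4*v - 12)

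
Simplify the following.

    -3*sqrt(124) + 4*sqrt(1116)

18*sqrt(31)

3*sqrt(124) = 6*sqrt(31); 4*sqrt(1116) = 24*sqrt(31)
Combine: (-6 + 24)·sqrt(31) = 18*sqrt(31)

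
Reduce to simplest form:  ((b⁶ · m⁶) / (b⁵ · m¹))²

b²*m^10

Inside the bracket: b¹ · m⁵
Raise to the power 2: b² · m^10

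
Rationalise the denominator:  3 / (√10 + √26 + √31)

(-12*√2015 + 15*√31 + 45*√26 + 141*√10)/1015

Group as (√10 + √31) + √26; multiply by (√10 + √31) - √26, then rationalise the remaining surd.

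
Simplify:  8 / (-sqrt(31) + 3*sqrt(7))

(sqrt(31) + 3*sqrt(7))/4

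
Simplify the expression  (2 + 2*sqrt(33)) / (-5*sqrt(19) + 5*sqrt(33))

(sqrt(19) + sqrt(33) + sqrt(627) + 33)/35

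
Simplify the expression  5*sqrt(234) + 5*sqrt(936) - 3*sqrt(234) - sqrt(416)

32*sqrt(26)

5*sqrt(234) = 15*sqrt(26); 5*sqrt(936) = 30*sqrt(26); 3*sqrt(234) = 9*sqrt(26); sqrt(416) = 4*sqrt(26)
Combine: (15 + 30 - 9 - 4)·sqrt(26) = 32*sqrt(26)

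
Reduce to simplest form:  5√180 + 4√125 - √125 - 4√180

21*√5

5√180 = 30*√5; 4√125 = 20*√5; √125 = 5*√5; 4√180 = 24*√5
Combine: (30 + 20 - 5 - 24)·√5 = 21*√5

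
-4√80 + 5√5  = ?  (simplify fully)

-11*√5

4√80 = 16*√5; 5√5 = 5*√5
Combine: (-16 + 5)·√5 = -11*√5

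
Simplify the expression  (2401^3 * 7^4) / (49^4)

2401^3 = 7^12; 7^4 = 7^4; 49^4 = 7^8
Combine exponents: 7^8

7^8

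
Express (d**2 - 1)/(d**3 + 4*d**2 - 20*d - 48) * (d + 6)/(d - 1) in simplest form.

Factor: d**2 - 1 = (d - 1)*(d + 1);  d**3 + 4*d**2 - 20*d - 48 = (d + 6)*(d + 2)*(d - 4)
Cancel the common factors (d - 1), (d + 6).

(d + 1)/(d**2 - 2*d - 8)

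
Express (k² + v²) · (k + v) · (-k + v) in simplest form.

-k⁴ + v⁴

Pair the conjugate factors: (v+k)(v-k) = -k² + v², then repeat with the next factor.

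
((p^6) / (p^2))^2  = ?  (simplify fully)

p^8

Inside the bracket: p^4
Raise to the power 2: p^8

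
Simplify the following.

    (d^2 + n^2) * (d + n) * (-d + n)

-d^4 + n^4

(n+d)(n-d) = -d^2 + n^2; continue pairing.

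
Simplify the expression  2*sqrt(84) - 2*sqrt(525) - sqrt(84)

2*sqrt(84) = 4*sqrt(21); 2*sqrt(525) = 10*sqrt(21); sqrt(84) = 2*sqrt(21)
Combine: (4 - 10 - 2)·sqrt(21) = -8*sqrt(21)

-8*sqrt(21)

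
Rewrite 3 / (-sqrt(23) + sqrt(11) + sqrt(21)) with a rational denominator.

(-9*sqrt(23) + 13*sqrt(21) + 33*sqrt(11) + 2*sqrt(5313))/281

Group as (sqrt(11) + sqrt(21)) - sqrt(23); multiply by (sqrt(11) + sqrt(21)) + sqrt(23), then rationalise the remaining surd.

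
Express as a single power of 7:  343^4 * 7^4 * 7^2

343^4 = 7^12; 7^4 = 7^4; 7^2 = 7^2
Combine exponents: 7^18

7^18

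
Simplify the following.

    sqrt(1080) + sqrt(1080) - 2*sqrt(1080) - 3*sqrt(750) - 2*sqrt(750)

sqrt(1080) = 6*sqrt(30); sqrt(1080) = 6*sqrt(30); 2*sqrt(1080) = 12*sqrt(30); 3*sqrt(750) = 15*sqrt(30); 2*sqrt(750) = 10*sqrt(30)
Combine: (6 + 6 - 12 - 15 - 10)·sqrt(30) = -25*sqrt(30)

-25*sqrt(30)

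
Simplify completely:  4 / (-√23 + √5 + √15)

Group as (√5 + √15) - √23; multiply by (√5 + √15) + √23, then rationalise the remaining surd.

(12*√23 + 52*√15 + 132*√5 + 40*√69)/291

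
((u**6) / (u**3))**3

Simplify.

Inside the bracket: u**3
Raise to the power 3: u**9

u**9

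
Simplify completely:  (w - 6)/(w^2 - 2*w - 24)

Factor: w^2 - 2*w - 24 = (w - 6)*(w + 4)
Cancel the common factor (w - 6).

1/(w + 4)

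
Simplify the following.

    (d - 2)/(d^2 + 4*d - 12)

Factor: d^2 + 4*d - 12 = (d - 2)*(d + 6)
Cancel the common factor (d - 2).

1/(d + 6)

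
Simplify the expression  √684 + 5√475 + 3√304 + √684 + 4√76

57*√19

√684 = 6*√19; 5√475 = 25*√19; 3√304 = 12*√19; √684 = 6*√19; 4√76 = 8*√19
Combine: (6 + 25 + 12 + 6 + 8)·√19 = 57*√19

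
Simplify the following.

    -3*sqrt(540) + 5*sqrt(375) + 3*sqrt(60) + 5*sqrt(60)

3*sqrt(540) = 18*sqrt(15); 5*sqrt(375) = 25*sqrt(15); 3*sqrt(60) = 6*sqrt(15); 5*sqrt(60) = 10*sqrt(15)
Combine: (-18 + 25 + 6 + 10)·sqrt(15) = 23*sqrt(15)

23*sqrt(15)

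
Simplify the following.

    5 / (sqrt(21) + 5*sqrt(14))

Multiply numerator and denominator by -sqrt(21) + 5*sqrt(14).
Denominator becomes 329; numerator becomes -5*sqrt(21) + 25*sqrt(14).

(-5*sqrt(21) + 25*sqrt(14))/329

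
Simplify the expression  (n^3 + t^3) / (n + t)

Apply the sum-of-cubes factorisation and cancel (n + t).

n^2 - n*t + t^2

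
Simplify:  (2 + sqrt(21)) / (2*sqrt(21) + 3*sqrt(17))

Multiply numerator and denominator by -3*sqrt(17) + 2*sqrt(21).
Denominator becomes -69; numerator becomes -3*sqrt(357) - 6*sqrt(17) + 4*sqrt(21) + 42.

(-42 - 4*sqrt(21) + 6*sqrt(17) + 3*sqrt(357))/69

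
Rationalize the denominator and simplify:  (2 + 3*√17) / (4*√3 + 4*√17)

Multiply numerator and denominator by -4*√3 + 4*√17.
Denominator becomes 224; numerator becomes -12*√51 - 8*√3 + 8*√17 + 204.

(-3*√51 - 2*√3 + 2*√17 + 51)/56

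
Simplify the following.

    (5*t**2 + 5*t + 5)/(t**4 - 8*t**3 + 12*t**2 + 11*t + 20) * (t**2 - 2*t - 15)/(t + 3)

5/(t - 4)

Factor: 5*t**2 + 5*t + 5 = 5*(t**2 + t + 1);  t**4 - 8*t**3 + 12*t**2 + 11*t + 20 = (t**2 + t + 1)*(t - 4)*(t - 5);  t**2 - 2*t - 15 = (t - 5)*(t + 3)
Cancel the common factors (t**2 + t + 1), (t - 5), (t + 3).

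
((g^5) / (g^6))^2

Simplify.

g^(-2)

Inside the bracket: (g^-1)
Raise to the power 2: (g^-2)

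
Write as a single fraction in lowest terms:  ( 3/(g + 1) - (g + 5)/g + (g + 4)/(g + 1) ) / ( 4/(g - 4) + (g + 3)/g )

Numerator: 3/(g + 1) - (g + 5)/g + (g + 4)/(g + 1) = (g - 5)/(g**2 + g)
Denominator: 4/(g - 4) + (g + 3)/g = (g**2 + 3*g - 12)/(g**2 - 4*g)
Divide: ((g - 5)/(g**2 + g)) · ((g**2 - 4*g)/(g**2 + 3*g - 12)) = (g**2 - 9*g + 20)/(g**3 + 4*g**2 - 9*g - 12)

(g**2 - 9*g + 20)/(g**3 + 4*g**2 - 9*g - 12)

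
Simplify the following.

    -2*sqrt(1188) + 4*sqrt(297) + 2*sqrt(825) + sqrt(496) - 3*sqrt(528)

-2*sqrt(33) + 4*sqrt(31)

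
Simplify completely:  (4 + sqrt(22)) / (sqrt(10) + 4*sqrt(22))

(-sqrt(55) - 2*sqrt(10) + 8*sqrt(22) + 44)/171

Multiply numerator and denominator by -sqrt(10) + 4*sqrt(22).
Denominator becomes 342; numerator becomes -2*sqrt(55) - 4*sqrt(10) + 16*sqrt(22) + 88.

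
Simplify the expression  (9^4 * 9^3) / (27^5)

3^(-1)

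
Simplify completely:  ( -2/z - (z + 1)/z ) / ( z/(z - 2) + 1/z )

Numerator: -2/z - (z + 1)/z = (-z - 3)/z
Denominator: z/(z - 2) + 1/z = (z^2 + z - 2)/(z^2 - 2*z)
Divide: ((-z - 3)/z) · ((z^2 - 2*z)/(z^2 + z - 2)) = (-z^2 - z + 6)/(z^2 + z - 2)

(-z^2 - z + 6)/(z^2 + z - 2)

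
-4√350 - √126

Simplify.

4√350 = 20*√14; √126 = 3*√14
Combine: (-20 - 3)·√14 = -23*√14

-23*√14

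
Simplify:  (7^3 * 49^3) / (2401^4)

7^3 = 7^3; 49^3 = 7^6; 2401^4 = 7^16
Combine exponents: 7^(-7)

7^(-7)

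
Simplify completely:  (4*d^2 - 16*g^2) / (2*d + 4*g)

Factor (2*d)^2 - (4*g)^2 and cancel (2*d + 4*g).

2*d - 4*g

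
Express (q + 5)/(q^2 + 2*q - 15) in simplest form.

Factor: q^2 + 2*q - 15 = (q + 5)*(q - 3)
Cancel the common factor (q + 5).

1/(q - 3)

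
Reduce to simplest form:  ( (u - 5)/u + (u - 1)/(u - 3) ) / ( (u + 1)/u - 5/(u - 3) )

(2*u^2 - 9*u + 15)/(u^2 - 7*u - 3)

Numerator: (u - 5)/u + (u - 1)/(u - 3) = (2*u^2 - 9*u + 15)/(u^2 - 3*u)
Denominator: (u + 1)/u - 5/(u - 3) = (u^2 - 7*u - 3)/(u^2 - 3*u)
Divide: ((2*u^2 - 9*u + 15)/(u^2 - 3*u)) · ((u^2 - 3*u)/(u^2 - 7*u - 3)) = (2*u^2 - 9*u + 15)/(u^2 - 7*u - 3)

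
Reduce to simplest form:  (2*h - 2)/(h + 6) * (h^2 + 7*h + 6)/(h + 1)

Factor: 2*h - 2 = 2*(h - 1);  h^2 + 7*h + 6 = (h + 6)*(h + 1)
Cancel the common factors (h + 6), (h + 1).

2*h - 2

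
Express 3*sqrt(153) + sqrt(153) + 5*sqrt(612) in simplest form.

42*sqrt(17)

3*sqrt(153) = 9*sqrt(17); sqrt(153) = 3*sqrt(17); 5*sqrt(612) = 30*sqrt(17)
Combine: (9 + 3 + 30)·sqrt(17) = 42*sqrt(17)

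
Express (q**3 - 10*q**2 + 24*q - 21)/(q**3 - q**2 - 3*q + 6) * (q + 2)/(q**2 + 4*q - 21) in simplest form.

(q - 7)/(q**2 + 4*q - 21)

Factor: q**3 - 10*q**2 + 24*q - 21 = (q**2 - 3*q + 3)*(q - 7);  q**3 - q**2 - 3*q + 6 = (q**2 - 3*q + 3)*(q + 2);  q**2 + 4*q - 21 = (q + 7)*(q - 3)
Cancel the common factors (q**2 - 3*q + 3), (q + 2).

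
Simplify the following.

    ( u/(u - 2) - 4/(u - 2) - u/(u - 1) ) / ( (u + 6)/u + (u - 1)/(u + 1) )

Numerator: u/(u - 2) - 4/(u - 2) - u/(u - 1) = (-3*u + 4)/(u**2 - 3*u + 2)
Denominator: (u + 6)/u + (u - 1)/(u + 1) = (2*u**2 + 6*u + 6)/(u**2 + u)
Divide: ((-3*u + 4)/(u**2 - 3*u + 2)) · ((u**2 + u)/(2*u**2 + 6*u + 6)) = (-3*u**3 + u**2 + 4*u)/(2*u**4 - 8*u**2 - 6*u + 12)

(-3*u**3 + u**2 + 4*u)/(2*u**4 - 8*u**2 - 6*u + 12)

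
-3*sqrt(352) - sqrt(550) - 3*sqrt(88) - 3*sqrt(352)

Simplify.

3*sqrt(352) = 12*sqrt(22); sqrt(550) = 5*sqrt(22); 3*sqrt(88) = 6*sqrt(22); 3*sqrt(352) = 12*sqrt(22)
Combine: (-12 - 5 - 6 - 12)·sqrt(22) = -35*sqrt(22)

-35*sqrt(22)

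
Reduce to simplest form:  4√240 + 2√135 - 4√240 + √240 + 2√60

4√240 = 16*√15; 2√135 = 6*√15; 4√240 = 16*√15; √240 = 4*√15; 2√60 = 4*√15
Combine: (16 + 6 - 16 + 4 + 4)·√15 = 14*√15

14*√15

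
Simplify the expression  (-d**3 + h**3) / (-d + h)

h**3 - d**3 = (-d + h)(d**2 + d*h + h**2).

d**2 + d*h + h**2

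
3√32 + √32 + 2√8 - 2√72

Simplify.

3√32 = 12*√2; √32 = 4*√2; 2√8 = 4*√2; 2√72 = 12*√2
Combine: (12 + 4 + 4 - 12)·√2 = 8*√2

8*√2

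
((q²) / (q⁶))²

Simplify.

q^(-8)

Inside the bracket: (q^-4)
Raise to the power 2: (q^-8)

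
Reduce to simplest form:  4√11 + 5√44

4√11 = 4*√11; 5√44 = 10*√11
Combine: (4 + 10)·√11 = 14*√11

14*√11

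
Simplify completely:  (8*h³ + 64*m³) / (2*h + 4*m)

4*h² - 8*h*m + 16*m²

Factor as (a+b)(a^2-ab+b^2) with a=(2*h), b=(4*m).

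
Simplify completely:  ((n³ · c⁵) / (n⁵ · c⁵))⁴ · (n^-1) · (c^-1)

1/(c*n⁹)

Inside the bracket: (n^-2)
Raise to the power 4: (n^-8)
Multiply by (n^-1) · (c^-1): add exponents.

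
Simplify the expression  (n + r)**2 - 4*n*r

(n - r)**2

Expand the square and combine the 4*n*r term.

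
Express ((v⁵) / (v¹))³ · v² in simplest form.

v^14

Inside the bracket: v⁴
Raise to the power 3: v^12
Multiply by v²: add exponents.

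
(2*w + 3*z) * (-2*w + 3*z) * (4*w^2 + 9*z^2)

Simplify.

-16*w^4 + 81*z^4

((3*z)+(2*w))((3*z)-(2*w)) = -4*w^2 + 9*z^2; continue pairing.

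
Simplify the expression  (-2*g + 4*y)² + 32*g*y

After expansion: 4*g² + 16*g*y + 16*y² — a perfect-square trinomial.

4*(g + 2*y)²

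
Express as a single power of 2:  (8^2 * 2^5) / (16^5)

2^(-9)

8^2 = 2^6; 2^5 = 2^5; 16^5 = 2^20
Combine exponents: 2^(-9)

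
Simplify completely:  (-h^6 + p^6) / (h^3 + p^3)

-h^3 + p^3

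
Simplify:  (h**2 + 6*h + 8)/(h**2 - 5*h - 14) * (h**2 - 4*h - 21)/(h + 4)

Factor: h**2 + 6*h + 8 = (h + 2)*(h + 4);  h**2 - 5*h - 14 = (h - 7)*(h + 2);  h**2 - 4*h - 21 = (h + 3)*(h - 7)
Cancel the common factors (h + 2), (h - 7), (h + 4).

h + 3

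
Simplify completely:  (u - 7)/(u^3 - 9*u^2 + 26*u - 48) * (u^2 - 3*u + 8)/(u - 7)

Factor: u^3 - 9*u^2 + 26*u - 48 = (u - 6)*(u^2 - 3*u + 8)
Cancel the common factors (u^2 - 3*u + 8), (u - 7).

1/(u - 6)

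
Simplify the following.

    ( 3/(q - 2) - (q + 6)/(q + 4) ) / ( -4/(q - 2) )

(q^2 + q - 24)/(4*q + 16)

Numerator: 3/(q - 2) - (q + 6)/(q + 4) = (-q^2 - q + 24)/(q^2 + 2*q - 8)
Denominator: -4/(q - 2) = -4/(q - 2)
Divide: ((-q^2 - q + 24)/(q^2 + 2*q - 8)) · (-q/4 + 1/2) = (q^2 + q - 24)/(4*q + 16)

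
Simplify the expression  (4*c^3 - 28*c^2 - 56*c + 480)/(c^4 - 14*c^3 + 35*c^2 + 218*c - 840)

4/(c - 7)

Factor: 4*c^3 - 28*c^2 - 56*c + 480 = 4*(c + 4)*(c - 6)*(c - 5);  c^4 - 14*c^3 + 35*c^2 + 218*c - 840 = (c - 5)*(c + 4)*(c - 6)*(c - 7)
Cancel the common factors (c + 4), (c - 5), (c - 6).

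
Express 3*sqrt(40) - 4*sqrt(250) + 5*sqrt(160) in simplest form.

6*sqrt(10)

3*sqrt(40) = 6*sqrt(10); 4*sqrt(250) = 20*sqrt(10); 5*sqrt(160) = 20*sqrt(10)
Combine: (6 - 20 + 20)·sqrt(10) = 6*sqrt(10)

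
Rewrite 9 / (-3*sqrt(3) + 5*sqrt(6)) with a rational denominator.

Multiply numerator and denominator by 3*sqrt(3) + 5*sqrt(6).
Denominator becomes 123; numerator becomes 27*sqrt(3) + 45*sqrt(6).

(9*sqrt(3) + 15*sqrt(6))/41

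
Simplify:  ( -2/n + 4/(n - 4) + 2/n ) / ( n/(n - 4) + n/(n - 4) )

2/n

Numerator: -2/n + 4/(n - 4) + 2/n = 4/(n - 4)
Denominator: n/(n - 4) + n/(n - 4) = 2*n/(n - 4)
Divide: (4/(n - 4)) · ((n - 4)/(2*n)) = 2/n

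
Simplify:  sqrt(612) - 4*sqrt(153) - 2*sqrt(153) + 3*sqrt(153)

-3*sqrt(17)

sqrt(612) = 6*sqrt(17); 4*sqrt(153) = 12*sqrt(17); 2*sqrt(153) = 6*sqrt(17); 3*sqrt(153) = 9*sqrt(17)
Combine: (6 - 12 - 6 + 9)·sqrt(17) = -3*sqrt(17)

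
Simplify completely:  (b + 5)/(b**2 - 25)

1/(b - 5)

Factor: b**2 - 25 = (b + 5)*(b - 5)
Cancel the common factor (b + 5).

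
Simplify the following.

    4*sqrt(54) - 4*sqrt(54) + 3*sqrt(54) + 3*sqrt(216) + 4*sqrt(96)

43*sqrt(6)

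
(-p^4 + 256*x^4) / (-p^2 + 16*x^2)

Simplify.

p^2 + 16*x^2

-p^4 + 256*x^4 factors as (-p + 4*x)*(p + 4*x)*(p^2 + 16*x^2).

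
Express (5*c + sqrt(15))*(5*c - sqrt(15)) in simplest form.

25*c**2 - 15

Product of conjugates: (P+Q)(P-Q) = P**2 - Q**2.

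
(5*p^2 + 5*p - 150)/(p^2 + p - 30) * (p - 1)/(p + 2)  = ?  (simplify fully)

Factor: 5*p^2 + 5*p - 150 = 5*(p + 6)*(p - 5);  p^2 + p - 30 = (p + 6)*(p - 5)
Cancel the common factors (p + 6), (p - 5).

(5*p - 5)/(p + 2)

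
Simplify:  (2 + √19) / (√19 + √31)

(-19 - 2*√19 + 2*√31 + √589)/12

Multiply numerator and denominator by -√31 + √19.
Denominator becomes -12; numerator becomes -√589 - 2*√31 + 2*√19 + 19.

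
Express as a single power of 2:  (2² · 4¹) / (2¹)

2² = 2^2; 4¹ = 2^2; 2¹ = 2^1
Combine exponents: 2^3

2^3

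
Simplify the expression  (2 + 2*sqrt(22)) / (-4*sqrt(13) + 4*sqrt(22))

(sqrt(13) + sqrt(22) + sqrt(286) + 22)/18

Multiply numerator and denominator by 4*sqrt(13) + 4*sqrt(22).
Denominator becomes 144; numerator becomes 8*sqrt(13) + 8*sqrt(22) + 8*sqrt(286) + 176.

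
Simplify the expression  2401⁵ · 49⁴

2401⁵ = 7^20; 49⁴ = 7^8
Combine exponents: 7^28

7^28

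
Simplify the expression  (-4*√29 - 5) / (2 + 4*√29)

(-227 - 6*√29)/230

Multiply numerator and denominator by -4*√29 + 2.
Denominator becomes -460; numerator becomes 12*√29 + 454.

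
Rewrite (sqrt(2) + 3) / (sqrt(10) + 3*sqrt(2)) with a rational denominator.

Multiply numerator and denominator by -sqrt(10) + 3*sqrt(2).
Denominator becomes 8; numerator becomes -3*sqrt(10) - 2*sqrt(5) + 6 + 9*sqrt(2).

(-3*sqrt(10) - 2*sqrt(5) + 6 + 9*sqrt(2))/8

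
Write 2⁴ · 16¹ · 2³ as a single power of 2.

2^11

2⁴ = 2^4; 16¹ = 2^4; 2³ = 2^3
Combine exponents: 2^11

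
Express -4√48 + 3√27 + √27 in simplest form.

-4*√3

4√48 = 16*√3; 3√27 = 9*√3; √27 = 3*√3
Combine: (-16 + 9 + 3)·√3 = -4*√3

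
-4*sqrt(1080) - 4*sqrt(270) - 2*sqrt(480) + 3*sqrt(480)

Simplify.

4*sqrt(1080) = 24*sqrt(30); 4*sqrt(270) = 12*sqrt(30); 2*sqrt(480) = 8*sqrt(30); 3*sqrt(480) = 12*sqrt(30)
Combine: (-24 - 12 - 8 + 12)·sqrt(30) = -32*sqrt(30)

-32*sqrt(30)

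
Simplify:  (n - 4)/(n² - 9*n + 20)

1/(n - 5)

Factor: n² - 9*n + 20 = (n - 4)·(n - 5)
Cancel the common factor (n - 4).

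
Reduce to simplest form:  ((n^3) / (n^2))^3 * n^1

Inside the bracket: n^1
Raise to the power 3: n^3
Multiply by n^1: add exponents.

n^4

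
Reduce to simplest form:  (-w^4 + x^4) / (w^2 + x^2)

-w^2 + x^2

-w^4 + x^4 factors as (-w + x)*(w + x)*(w^2 + x^2).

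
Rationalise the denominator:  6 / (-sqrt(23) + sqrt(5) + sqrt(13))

(30*sqrt(23) + 90*sqrt(13) + 186*sqrt(5) + 12*sqrt(1495))/235

Group as (sqrt(5) + sqrt(13)) - sqrt(23); multiply by (sqrt(5) + sqrt(13)) + sqrt(23), then rationalise the remaining surd.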